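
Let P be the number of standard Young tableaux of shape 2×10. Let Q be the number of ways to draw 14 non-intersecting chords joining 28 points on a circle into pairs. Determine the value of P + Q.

2691236

Standard Young tableaux of shape 2×n are counted by C_n; here n = 10. So P = C_10 = 16796.
Pairing 28 circle points by 14 non-crossing chords gives C_14 matchings. So Q = C_14 = 2674440.
P + Q = 16796 + 2674440 = 2691236.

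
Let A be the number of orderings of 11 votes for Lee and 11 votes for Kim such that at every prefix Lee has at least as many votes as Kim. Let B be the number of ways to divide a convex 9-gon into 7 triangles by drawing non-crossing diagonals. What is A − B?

58357

Ballot sequences with n votes each where one side never trails are Dyck words, counted by C_n; here n = 11. So A = C_11 = 58786.
A convex 9-gon is triangulated into 7 triangles, and the number of such triangulations is the Catalan number C_{9−2} = C_7. So B = C_7 = 429.
A − B = 58786 − 429 = 58357.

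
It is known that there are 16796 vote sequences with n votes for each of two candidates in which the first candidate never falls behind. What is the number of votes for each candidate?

10

Such ballot sequences with n votes each are counted by C_n. Since C_10 = 16796, the index is 10.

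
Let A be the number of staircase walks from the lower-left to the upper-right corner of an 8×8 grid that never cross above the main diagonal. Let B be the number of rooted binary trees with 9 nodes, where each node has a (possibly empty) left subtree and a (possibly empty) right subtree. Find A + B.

Monotone paths in an n×n grid that stay weakly below the diagonal are counted by C_n; here n = 8. So A = C_8 = 1430.
Binary trees (left/right distinguished) on n nodes are counted by C_n; here n = 9. So B = C_9 = 4862.
A + B = 1430 + 4862 = 6292.

6292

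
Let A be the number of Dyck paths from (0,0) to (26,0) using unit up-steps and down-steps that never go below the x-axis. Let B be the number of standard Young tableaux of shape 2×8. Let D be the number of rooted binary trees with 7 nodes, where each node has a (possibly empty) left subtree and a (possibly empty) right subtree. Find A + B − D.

A Dyck path with 13 up-steps and 13 down-steps has semilength 13, so there are C_13 of them. So A = C_13 = 742900.
Standard Young tableaux of shape 2×n are counted by C_n; here n = 8. So B = C_8 = 1430.
There are C_n binary search tree shapes on n keys; with n = 7 that is C_7. So D = C_7 = 429.
A + B − D = 742900 + 1430 − 429 = 743901.

743901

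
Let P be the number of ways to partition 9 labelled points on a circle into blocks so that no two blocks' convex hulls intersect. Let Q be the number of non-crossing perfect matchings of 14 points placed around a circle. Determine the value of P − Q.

4433

Non-crossing partitions of an n-element set are counted by C_n; here n = 9. So P = C_9 = 4862.
Non-crossing perfect matchings of 2n points on a circle are counted by C_n; with 14 points, n = 7. So Q = C_7 = 429.
P − Q = 4862 − 429 = 4433.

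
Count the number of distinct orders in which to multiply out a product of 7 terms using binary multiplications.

132

Parenthesizations of m factors correspond to full binary trees with m leaves, counted by C_{m−1}; m = 7 gives C_6.
C_6 = C(12,6)/7 = 924/7 = 132.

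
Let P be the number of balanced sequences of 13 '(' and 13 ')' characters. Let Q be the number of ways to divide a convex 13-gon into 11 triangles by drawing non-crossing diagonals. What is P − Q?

With 13 pairs the number of balanced bracket strings is the Catalan number C_13. So P = C_13 = 742900.
A convex 13-gon is triangulated into 11 triangles, and the number of such triangulations is the Catalan number C_{13−2} = C_11. So Q = C_11 = 58786.
P − Q = 742900 − 58786 = 684114.

684114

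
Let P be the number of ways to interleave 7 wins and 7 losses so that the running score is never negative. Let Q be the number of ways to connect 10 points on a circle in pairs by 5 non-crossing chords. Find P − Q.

387

Ballot sequences with n votes each where one side never trails are Dyck words, counted by C_n; here n = 7. So P = C_7 = 429.
Pairing 10 circle points by 5 non-crossing chords gives C_5 matchings. So Q = C_5 = 42.
P − Q = 429 − 42 = 387.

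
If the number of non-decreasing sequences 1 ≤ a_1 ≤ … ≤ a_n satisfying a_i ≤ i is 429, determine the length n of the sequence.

Such sub-staircase sequences of length n are counted by C_n. The Catalan number equal to 429 is C_7.

7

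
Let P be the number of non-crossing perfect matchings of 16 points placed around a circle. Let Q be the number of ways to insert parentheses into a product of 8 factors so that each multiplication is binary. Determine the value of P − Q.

Non-crossing perfect matchings of 2n points on a circle are counted by C_n; with 16 points, n = 8. So P = C_8 = 1430.
Ways to associate a product of 8 factors correspond to binary trees on 8 leaves, so the count is C_7. So Q = C_7 = 429.
P − Q = 1430 − 429 = 1001.

1001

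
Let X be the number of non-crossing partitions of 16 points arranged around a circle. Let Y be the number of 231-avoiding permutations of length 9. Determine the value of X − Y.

Non-crossing partitions of an n-element set are counted by C_n; here n = 16. So X = C_16 = 35357670.
Permutations of [n] avoiding any single length-3 pattern are counted by C_n; here n = 9. So Y = C_9 = 4862.
X − Y = 35357670 − 4862 = 35352808.

35352808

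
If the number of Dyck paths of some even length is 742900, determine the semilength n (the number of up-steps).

13

Dyck paths of semilength n are counted by C_n. Since C_13 = 742900, the index is 13.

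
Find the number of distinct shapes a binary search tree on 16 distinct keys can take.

Binary trees (left/right distinguished) on n nodes are counted by C_n; here n = 16.
C_16 = C(32,16)/17 = 601080390/17 = 35357670.

35357670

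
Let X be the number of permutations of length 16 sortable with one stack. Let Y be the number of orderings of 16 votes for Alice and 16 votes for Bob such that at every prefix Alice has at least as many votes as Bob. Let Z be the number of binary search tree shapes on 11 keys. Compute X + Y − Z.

By Knuth's characterisation, the stack-sortable permutations of length 16 are the 231-avoiders, numbering C_16. So X = C_16 = 35357670.
Ballot sequences with n votes each where one side never trails are Dyck words, counted by C_n; here n = 16. So Y = C_16 = 35357670.
There are C_n binary search tree shapes on n keys; with n = 11 that is C_11. So Z = C_11 = 58786.
X + Y − Z = 35357670 + 35357670 − 58786 = 70656554.

70656554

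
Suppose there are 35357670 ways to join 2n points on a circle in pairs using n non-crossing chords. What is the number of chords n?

16

Non-crossing pairings of 2n points on a circle are counted by C_n; 35357670 = C_16.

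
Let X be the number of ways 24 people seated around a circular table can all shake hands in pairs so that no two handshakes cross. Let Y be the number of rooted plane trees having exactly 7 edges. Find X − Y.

Non-crossing handshake pairings of 2n people are counted by C_n; 24 people gives n = 12. So X = C_12 = 208012.
Rooted ordered trees with n edges are counted by C_n; here n = 7. So Y = C_7 = 429.
X − Y = 208012 − 429 = 207583.

207583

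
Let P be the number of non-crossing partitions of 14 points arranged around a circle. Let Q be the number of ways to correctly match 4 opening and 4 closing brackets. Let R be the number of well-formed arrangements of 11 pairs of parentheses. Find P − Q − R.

Non-crossing partitions of an n-element set are counted by C_n; here n = 14. So P = C_14 = 2674440.
With 4 pairs the number of balanced bracket strings is the Catalan number C_4. So Q = C_4 = 14.
Balanced strings of n pairs of brackets are counted by C_n; here n = 11. So R = C_11 = 58786.
P − Q − R = 2674440 − 14 − 58786 = 2615640.

2615640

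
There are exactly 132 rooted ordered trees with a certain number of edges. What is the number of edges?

Rooted ordered trees with n edges are counted by C_n. The Catalan number equal to 132 is C_6.

6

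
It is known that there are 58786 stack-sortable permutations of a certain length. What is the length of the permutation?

11

Stack-sortable permutations of [n] are counted by C_n; 58786 = C_11.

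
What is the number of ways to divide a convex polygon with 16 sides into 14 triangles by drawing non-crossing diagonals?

2674440

The number of triangulations of a 16-gon is the Catalan number C_14 (index = sides − 2).
C_14 = C(28,14)/15 = 40116600/15 = 2674440.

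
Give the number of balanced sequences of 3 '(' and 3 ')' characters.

5

With 3 pairs the number of balanced bracket strings is the Catalan number C_3.
C_3 = C(6,3)/4 = 20/4 = 5.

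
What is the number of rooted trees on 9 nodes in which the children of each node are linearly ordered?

1430

A rooted plane tree on 9 nodes has 8 edges, and such trees are counted by C_8.
C_8 = C_7 · 2(2·7+1)/(7+2) = 429 · 30/9 = 1430.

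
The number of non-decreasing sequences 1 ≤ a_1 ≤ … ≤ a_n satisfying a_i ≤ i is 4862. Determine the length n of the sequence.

9

Such sub-staircase sequences of length n are counted by C_n; 4862 = C_9.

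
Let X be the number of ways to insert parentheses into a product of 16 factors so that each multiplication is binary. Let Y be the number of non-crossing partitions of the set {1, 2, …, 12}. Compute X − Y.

9486833

Parenthesizations of m factors correspond to full binary trees with m leaves, counted by C_{m−1}; m = 16 gives C_15. So X = C_15 = 9694845.
Non-crossing partitions of an n-element set are counted by C_n; here n = 12. So Y = C_12 = 208012.
X − Y = 9694845 − 208012 = 9486833.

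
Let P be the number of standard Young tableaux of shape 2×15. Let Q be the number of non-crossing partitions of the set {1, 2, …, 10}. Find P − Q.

9678049

By the hook-length formula (or a Dyck-path bijection), SYT of shape 2×15 number C_15. So P = C_15 = 9694845.
The non-crossing partitions of [10] form a lattice of size C_10. So Q = C_10 = 16796.
P − Q = 9694845 − 16796 = 9678049.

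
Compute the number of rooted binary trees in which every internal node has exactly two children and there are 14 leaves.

742900

Full binary trees with 14 leaves have 14−1 = 13 internal nodes, so there are C_13 of them.
C_13 = C(26,13)/14 = 10400600/14 = 742900.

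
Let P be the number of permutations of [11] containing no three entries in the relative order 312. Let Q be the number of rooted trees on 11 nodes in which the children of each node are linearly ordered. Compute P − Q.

41990

Permutations of [n] avoiding any single length-3 pattern are counted by C_n; here n = 11. So P = C_11 = 58786.
A rooted plane tree on 11 nodes has 10 edges, and such trees are counted by C_10. So Q = C_10 = 16796.
P − Q = 58786 − 16796 = 41990.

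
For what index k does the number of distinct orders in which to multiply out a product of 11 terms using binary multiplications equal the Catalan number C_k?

Bracketing 11 factors into binary products is counted by C_{11−1} = C_10.

10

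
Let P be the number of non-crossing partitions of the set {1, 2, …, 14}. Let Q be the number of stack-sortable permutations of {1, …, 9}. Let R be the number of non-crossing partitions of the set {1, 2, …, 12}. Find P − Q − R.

Non-crossing partitions of an n-element set are counted by C_n; here n = 14. So P = C_14 = 2674440.
By Knuth's characterisation, the stack-sortable permutations of length 9 are the 231-avoiders, numbering C_9. So Q = C_9 = 4862.
The non-crossing partitions of [12] form a lattice of size C_12. So R = C_12 = 208012.
P − Q − R = 2674440 − 4862 − 208012 = 2461566.

2461566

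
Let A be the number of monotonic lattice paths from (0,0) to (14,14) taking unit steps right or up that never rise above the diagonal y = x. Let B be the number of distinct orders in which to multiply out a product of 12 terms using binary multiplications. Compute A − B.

2615654

Sub-diagonal monotone paths from (0,0) to (14,14) biject with Dyck paths of semilength 14, giving C_14. So A = C_14 = 2674440.
Parenthesizations of m factors correspond to full binary trees with m leaves, counted by C_{m−1}; m = 12 gives C_11. So B = C_11 = 58786.
A − B = 2674440 − 58786 = 2615654.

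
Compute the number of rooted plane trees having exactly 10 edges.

A rooted plane tree with 10 edges has 11 nodes, and the count is C_10.
C_10 = C(20,10)/11 = 184756/11 = 16796.

16796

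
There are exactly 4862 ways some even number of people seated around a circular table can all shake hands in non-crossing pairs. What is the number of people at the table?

Non-crossing handshake pairings of 2n people are counted by C_n; 4862 = C_9.
So n = 9, and there are 2n = 18 people.

18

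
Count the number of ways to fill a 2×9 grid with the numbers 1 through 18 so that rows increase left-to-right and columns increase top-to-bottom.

4862

By the hook-length formula (or a Dyck-path bijection), SYT of shape 2×9 number C_9.
C_9 = C(18,9)/10 = 48620/10 = 4862.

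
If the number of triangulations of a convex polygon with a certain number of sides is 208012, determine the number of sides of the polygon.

14

Triangulations of a convex m-gon are counted by C_{m−2}, and C_12 = 208012.
So m − 2 = 12, giving m = 14 sides.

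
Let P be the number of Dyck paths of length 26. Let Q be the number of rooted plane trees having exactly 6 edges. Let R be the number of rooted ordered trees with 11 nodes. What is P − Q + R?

Paths of 13 up- and 13 down-steps that never dip below the axis are Dyck paths; their count is C_13. So P = C_13 = 742900.
A rooted plane tree with 6 edges has 7 nodes, and the count is C_6. So Q = C_6 = 132.
Rooted ordered (plane) trees on m nodes have m−1 edges and are counted by C_{m−1}; m = 11 gives C_10. So R = C_10 = 16796.
P − Q + R = 742900 − 132 + 16796 = 759564.

759564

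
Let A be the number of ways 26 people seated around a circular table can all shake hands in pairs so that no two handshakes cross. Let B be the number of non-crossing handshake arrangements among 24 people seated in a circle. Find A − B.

534888

Non-crossing handshake pairings of 2n people are counted by C_n; 26 people gives n = 13. So A = C_13 = 742900.
Non-crossing handshake pairings of 2n people are counted by C_n; 24 people gives n = 12. So B = C_12 = 208012.
A − B = 742900 − 208012 = 534888.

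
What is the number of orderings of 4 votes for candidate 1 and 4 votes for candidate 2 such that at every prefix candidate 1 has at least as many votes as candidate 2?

Ballot sequences with n votes each where one side never trails are Dyck words, counted by C_n; here n = 4.
C_4 = 14.

14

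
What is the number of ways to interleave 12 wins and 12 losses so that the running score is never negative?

Reading a vote for the leader as '(' and for the other as ')' turns such a sequence into a balanced string of 12 pairs, so the count is C_12.
C_12 = C(24,12)/13 = 2704156/13 = 208012.

208012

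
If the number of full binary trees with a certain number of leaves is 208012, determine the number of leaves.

Full binary trees with L leaves are counted by C_{L−1}. Since C_12 = 208012, the index is 12.
So the index is 12, and the number of leaves is 12 + 1 = 13.

13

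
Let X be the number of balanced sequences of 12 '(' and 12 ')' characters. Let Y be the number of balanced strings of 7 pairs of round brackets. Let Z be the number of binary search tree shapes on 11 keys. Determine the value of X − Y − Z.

148797

With 12 pairs the number of balanced bracket strings is the Catalan number C_12. So X = C_12 = 208012.
A balanced arrangement of 7 bracket pairs is a Dyck word of semilength 7, so the count is C_7. So Y = C_7 = 429.
Binary trees (left/right distinguished) on n nodes are counted by C_n; here n = 11. So Z = C_11 = 58786.
X − Y − Z = 208012 − 429 − 58786 = 148797.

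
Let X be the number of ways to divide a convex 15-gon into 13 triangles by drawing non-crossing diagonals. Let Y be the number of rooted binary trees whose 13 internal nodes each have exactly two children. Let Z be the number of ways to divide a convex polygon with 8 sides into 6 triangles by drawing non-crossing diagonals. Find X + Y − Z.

1485668

The number of triangulations of a 15-gon is the Catalan number C_13 (index = sides − 2). So X = C_13 = 742900.
The number of full binary trees on 13 internal nodes is the Catalan number C_13. So Y = C_13 = 742900.
A convex 8-gon is triangulated into 6 triangles, and the number of such triangulations is the Catalan number C_{8−2} = C_6. So Z = C_6 = 132.
X + Y − Z = 742900 + 742900 − 132 = 1485668.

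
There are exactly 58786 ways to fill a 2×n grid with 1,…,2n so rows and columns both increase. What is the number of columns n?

Standard Young tableaux of shape 2×n are counted by C_n. The Catalan number equal to 58786 is C_11.

11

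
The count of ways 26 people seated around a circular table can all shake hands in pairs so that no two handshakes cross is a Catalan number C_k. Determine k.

13

Non-crossing handshake pairings of 2n people are counted by C_n; 26 people gives n = 13.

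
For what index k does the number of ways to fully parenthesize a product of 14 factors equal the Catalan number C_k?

13

Parenthesizations of m factors correspond to full binary trees with m leaves, counted by C_{m−1}; m = 14 gives C_13.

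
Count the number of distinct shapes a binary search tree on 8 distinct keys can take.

1430

There are C_n binary search tree shapes on n keys; with n = 8 that is C_8.
C_8 = 1430.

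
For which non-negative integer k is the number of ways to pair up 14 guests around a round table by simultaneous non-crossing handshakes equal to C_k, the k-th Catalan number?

7

With 14 = 2·7 people, non-crossing handshake pairings are non-crossing perfect matchings on a circle, counted by C_7.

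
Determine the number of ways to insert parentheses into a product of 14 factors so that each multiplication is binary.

Bracketing 14 factors into binary products is counted by C_{14−1} = C_13.
C_13 = 742900.

742900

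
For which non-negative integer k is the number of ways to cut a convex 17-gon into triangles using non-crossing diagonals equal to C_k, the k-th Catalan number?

The number of triangulations of a 17-gon is the Catalan number C_15 (index = sides − 2).

15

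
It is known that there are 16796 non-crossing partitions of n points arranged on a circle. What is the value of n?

Non-crossing partitions of [n] are counted by C_n; 16796 = C_10.

10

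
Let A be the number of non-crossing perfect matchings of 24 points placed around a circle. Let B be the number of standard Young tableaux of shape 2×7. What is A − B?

207583

Pairing 24 circle points by 12 non-crossing chords gives C_12 matchings. So A = C_12 = 208012.
By the hook-length formula (or a Dyck-path bijection), SYT of shape 2×7 number C_7. So B = C_7 = 429.
A − B = 208012 − 429 = 207583.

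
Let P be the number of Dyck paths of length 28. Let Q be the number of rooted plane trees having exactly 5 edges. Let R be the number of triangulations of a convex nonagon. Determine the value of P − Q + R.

2674827

Paths of 14 up- and 14 down-steps that never dip below the axis are Dyck paths; their count is C_14. So P = C_14 = 2674440.
A rooted plane tree with 5 edges has 6 nodes, and the count is C_5. So Q = C_5 = 42.
The number of triangulations of a 9-gon is the Catalan number C_7 (index = sides − 2). So R = C_7 = 429.
P − Q + R = 2674440 − 42 + 429 = 2674827.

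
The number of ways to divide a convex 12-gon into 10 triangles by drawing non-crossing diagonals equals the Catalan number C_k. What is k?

10

A convex 12-gon is triangulated into 10 triangles, and the number of such triangulations is the Catalan number C_{12−2} = C_10.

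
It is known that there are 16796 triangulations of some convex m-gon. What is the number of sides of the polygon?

12

Triangulations of a convex m-gon are counted by C_{m−2}. The Catalan number equal to 16796 is C_10.
So m − 2 = 10, giving m = 12 sides.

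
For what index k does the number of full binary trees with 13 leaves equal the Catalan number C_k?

A full binary tree with L leaves has L−1 internal nodes and is counted by C_{L−1}; L = 13 gives C_12.

12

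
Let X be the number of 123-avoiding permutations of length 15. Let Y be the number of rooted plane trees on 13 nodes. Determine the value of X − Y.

Permutations of [n] avoiding any single length-3 pattern are counted by C_n; here n = 15. So X = C_15 = 9694845.
Rooted ordered (plane) trees on m nodes have m−1 edges and are counted by C_{m−1}; m = 13 gives C_12. So Y = C_12 = 208012.
X − Y = 9694845 − 208012 = 9486833.

9486833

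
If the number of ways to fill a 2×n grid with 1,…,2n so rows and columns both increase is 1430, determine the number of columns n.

8

Standard Young tableaux of shape 2×n are counted by C_n. The Catalan number equal to 1430 is C_8.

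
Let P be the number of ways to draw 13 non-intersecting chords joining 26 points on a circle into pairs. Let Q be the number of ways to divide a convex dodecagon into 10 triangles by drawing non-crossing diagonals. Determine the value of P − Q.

Pairing 26 circle points by 13 non-crossing chords gives C_13 matchings. So P = C_13 = 742900.
Triangulations of a convex m-gon are counted by C_{m−2}; with m = 12 this is C_10. So Q = C_10 = 16796.
P − Q = 742900 − 16796 = 726104.

726104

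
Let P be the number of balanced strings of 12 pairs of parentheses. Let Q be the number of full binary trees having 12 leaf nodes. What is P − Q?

Balanced strings of n pairs of brackets are counted by C_n; here n = 12. So P = C_12 = 208012.
Full binary trees with 12 leaves have 12−1 = 11 internal nodes, so there are C_11 of them. So Q = C_11 = 58786.
P − Q = 208012 − 58786 = 149226.

149226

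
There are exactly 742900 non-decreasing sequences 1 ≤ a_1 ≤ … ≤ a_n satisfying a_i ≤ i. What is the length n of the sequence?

Such sub-staircase sequences of length n are counted by C_n; 742900 = C_13.

13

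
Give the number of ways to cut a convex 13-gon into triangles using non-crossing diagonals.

A convex 13-gon is triangulated into 11 triangles, and the number of such triangulations is the Catalan number C_{13−2} = C_11.
C_11 = C(22,11)/12 = 705432/12 = 58786.

58786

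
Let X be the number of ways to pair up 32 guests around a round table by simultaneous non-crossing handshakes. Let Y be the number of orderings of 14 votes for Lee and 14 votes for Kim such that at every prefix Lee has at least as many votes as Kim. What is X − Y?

With 32 = 2·16 people, non-crossing handshake pairings are non-crossing perfect matchings on a circle, counted by C_16. So X = C_16 = 35357670.
Reading a vote for the leader as '(' and for the other as ')' turns such a sequence into a balanced string of 14 pairs, so the count is C_14. So Y = C_14 = 2674440.
X − Y = 35357670 − 2674440 = 32683230.

32683230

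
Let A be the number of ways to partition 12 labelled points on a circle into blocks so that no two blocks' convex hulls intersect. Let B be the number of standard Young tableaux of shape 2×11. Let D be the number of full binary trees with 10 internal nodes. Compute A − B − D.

The non-crossing partitions of [12] form a lattice of size C_12. So A = C_12 = 208012.
Standard Young tableaux of shape 2×n are counted by C_n; here n = 11. So B = C_11 = 58786.
Full binary trees with n internal nodes are counted by C_n; here n = 10. So D = C_10 = 16796.
A − B − D = 208012 − 58786 − 16796 = 132430.

132430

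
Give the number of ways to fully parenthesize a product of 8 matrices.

Bracketing 8 factors into binary products is counted by C_{8−1} = C_7.
C_7 = 429.

429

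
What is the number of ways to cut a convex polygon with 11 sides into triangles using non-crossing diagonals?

A convex 11-gon is triangulated into 9 triangles, and the number of such triangulations is the Catalan number C_{11−2} = C_9.
C_9 = 4862.

4862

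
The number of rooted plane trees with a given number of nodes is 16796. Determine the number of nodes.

11

Rooted ordered trees on m nodes are counted by C_{m−1}, and C_10 = 16796.
So the index is 10, and the number of nodes is 10 + 1 = 11.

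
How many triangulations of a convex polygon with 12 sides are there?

The number of triangulations of a 12-gon is the Catalan number C_10 (index = sides − 2).
C_10 = C(20,10)/11 = 184756/11 = 16796.

16796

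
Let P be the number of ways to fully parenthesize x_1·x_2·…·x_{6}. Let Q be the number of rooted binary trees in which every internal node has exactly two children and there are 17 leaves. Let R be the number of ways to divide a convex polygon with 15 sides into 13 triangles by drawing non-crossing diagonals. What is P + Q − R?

34614812

Parenthesizations of m factors correspond to full binary trees with m leaves, counted by C_{m−1}; m = 6 gives C_5. So P = C_5 = 42.
A full binary tree with L leaves has L−1 internal nodes and is counted by C_{L−1}; L = 17 gives C_16. So Q = C_16 = 35357670.
A convex 15-gon is triangulated into 13 triangles, and the number of such triangulations is the Catalan number C_{15−2} = C_13. So R = C_13 = 742900.
P + Q − R = 42 + 35357670 − 742900 = 34614812.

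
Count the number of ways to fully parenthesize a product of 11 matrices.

16796

Parenthesizations of m factors correspond to full binary trees with m leaves, counted by C_{m−1}; m = 11 gives C_10.
C_10 = C(20,10)/11 = 184756/11 = 16796.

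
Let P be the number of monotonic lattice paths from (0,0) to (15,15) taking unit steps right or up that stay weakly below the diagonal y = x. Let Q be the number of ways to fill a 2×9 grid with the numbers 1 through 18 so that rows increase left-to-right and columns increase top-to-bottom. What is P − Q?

9689983

Sub-diagonal monotone paths from (0,0) to (15,15) biject with Dyck paths of semilength 15, giving C_15. So P = C_15 = 9694845.
Standard Young tableaux of shape 2×n are counted by C_n; here n = 9. So Q = C_9 = 4862.
P − Q = 9694845 − 4862 = 9689983.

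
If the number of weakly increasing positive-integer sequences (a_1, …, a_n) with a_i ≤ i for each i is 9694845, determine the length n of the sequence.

15

Such sub-staircase sequences of length n are counted by C_n. Since C_15 = 9694845, the index is 15.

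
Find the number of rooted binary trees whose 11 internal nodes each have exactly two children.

Full binary trees with n internal nodes are counted by C_n; here n = 11.
C_11 = C_10 · 2(2·10+1)/(10+2) = 16796 · 42/12 = 58786.

58786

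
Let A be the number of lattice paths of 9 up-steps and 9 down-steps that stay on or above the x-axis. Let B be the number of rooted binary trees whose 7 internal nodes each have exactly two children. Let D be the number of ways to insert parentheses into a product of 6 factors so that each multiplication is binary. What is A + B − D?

5249

A Dyck path with 9 up-steps and 9 down-steps has semilength 9, so there are C_9 of them. So A = C_9 = 4862.
Full binary trees with n internal nodes are counted by C_n; here n = 7. So B = C_7 = 429.
Ways to associate a product of 6 factors correspond to binary trees on 6 leaves, so the count is C_5. So D = C_5 = 42.
A + B − D = 4862 + 429 − 42 = 5249.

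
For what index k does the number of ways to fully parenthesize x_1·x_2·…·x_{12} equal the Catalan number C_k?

11

Ways to associate a product of 12 factors correspond to binary trees on 12 leaves, so the count is C_11.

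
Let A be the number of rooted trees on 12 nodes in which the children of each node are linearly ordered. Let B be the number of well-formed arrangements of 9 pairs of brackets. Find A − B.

53924

Rooted ordered (plane) trees on m nodes have m−1 edges and are counted by C_{m−1}; m = 12 gives C_11. So A = C_11 = 58786.
Balanced strings of n pairs of brackets are counted by C_n; here n = 9. So B = C_9 = 4862.
A − B = 58786 − 4862 = 53924.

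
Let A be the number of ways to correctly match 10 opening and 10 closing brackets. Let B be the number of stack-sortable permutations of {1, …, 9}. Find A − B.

A balanced arrangement of 10 bracket pairs is a Dyck word of semilength 10, so the count is C_10. So A = C_10 = 16796.
By Knuth's characterisation, the stack-sortable permutations of length 9 are the 231-avoiders, numbering C_9. So B = C_9 = 4862.
A − B = 16796 − 4862 = 11934.

11934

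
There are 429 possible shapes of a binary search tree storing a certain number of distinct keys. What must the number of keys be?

7

Binary search tree shapes on n keys are counted by C_n; 429 = C_7.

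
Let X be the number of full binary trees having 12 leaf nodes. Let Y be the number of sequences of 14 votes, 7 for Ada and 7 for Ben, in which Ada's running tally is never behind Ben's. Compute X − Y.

A full binary tree with L leaves has L−1 internal nodes and is counted by C_{L−1}; L = 12 gives C_11. So X = C_11 = 58786.
Ballot sequences with n votes each where one side never trails are Dyck words, counted by C_n; here n = 7. So Y = C_7 = 429.
X − Y = 58786 − 429 = 58357.

58357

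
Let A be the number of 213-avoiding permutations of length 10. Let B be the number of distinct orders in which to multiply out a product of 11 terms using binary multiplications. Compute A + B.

For any fixed pattern of length 3, the pattern-avoiding permutations of [10] number C_10. So A = C_10 = 16796.
Bracketing 11 factors into binary products is counted by C_{11−1} = C_10. So B = C_10 = 16796.
A + B = 16796 + 16796 = 33592.

33592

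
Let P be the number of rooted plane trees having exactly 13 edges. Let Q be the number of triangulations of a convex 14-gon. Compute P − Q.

534888

A rooted plane tree with 13 edges has 14 nodes, and the count is C_13. So P = C_13 = 742900.
Triangulations of a convex m-gon are counted by C_{m−2}; with m = 14 this is C_12. So Q = C_12 = 208012.
P − Q = 742900 − 208012 = 534888.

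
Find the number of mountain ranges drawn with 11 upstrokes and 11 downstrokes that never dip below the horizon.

Paths of 11 up- and 11 down-steps that never dip below the axis are Dyck paths; their count is C_11.
C_11 = C_10 · 2(2·10+1)/(10+2) = 16796 · 42/12 = 58786.

58786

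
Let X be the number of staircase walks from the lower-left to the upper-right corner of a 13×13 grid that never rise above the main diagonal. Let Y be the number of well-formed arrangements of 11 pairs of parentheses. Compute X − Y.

684114

Sub-diagonal monotone paths from (0,0) to (13,13) biject with Dyck paths of semilength 13, giving C_13. So X = C_13 = 742900.
A balanced arrangement of 11 bracket pairs is a Dyck word of semilength 11, so the count is C_11. So Y = C_11 = 58786.
X − Y = 742900 − 58786 = 684114.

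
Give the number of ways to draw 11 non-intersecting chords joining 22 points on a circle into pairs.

58786

Pairing 22 circle points by 11 non-crossing chords gives C_11 matchings.
C_11 = C_10 · 2(2·10+1)/(10+2) = 16796 · 42/12 = 58786.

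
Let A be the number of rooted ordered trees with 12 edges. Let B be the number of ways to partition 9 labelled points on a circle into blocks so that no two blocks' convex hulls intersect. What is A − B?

A rooted plane tree with 12 edges has 13 nodes, and the count is C_12. So A = C_12 = 208012.
Non-crossing partitions of an n-element set are counted by C_n; here n = 9. So B = C_9 = 4862.
A − B = 208012 − 4862 = 203150.

203150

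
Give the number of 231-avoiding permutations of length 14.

For any fixed pattern of length 3, the pattern-avoiding permutations of [14] number C_14.
C_14 = C(28,14)/15 = 40116600/15 = 2674440.

2674440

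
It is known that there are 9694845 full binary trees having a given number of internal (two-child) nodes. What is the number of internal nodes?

Full binary trees with n internal nodes are counted by C_n, and C_15 = 9694845.

15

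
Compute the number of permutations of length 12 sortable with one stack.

208012

By Knuth's characterisation, the stack-sortable permutations of length 12 are the 231-avoiders, numbering C_12.
C_12 = C(24,12)/13 = 2704156/13 = 208012.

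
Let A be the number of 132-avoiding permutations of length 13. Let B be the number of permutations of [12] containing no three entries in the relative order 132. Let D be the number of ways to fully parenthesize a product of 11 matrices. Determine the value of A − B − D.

Permutations of [n] avoiding any single length-3 pattern are counted by C_n; here n = 13. So A = C_13 = 742900.
For any fixed pattern of length 3, the pattern-avoiding permutations of [12] number C_12. So B = C_12 = 208012.
Ways to associate a product of 11 factors correspond to binary trees on 11 leaves, so the count is C_10. So D = C_10 = 16796.
A − B − D = 742900 − 208012 − 16796 = 518092.

518092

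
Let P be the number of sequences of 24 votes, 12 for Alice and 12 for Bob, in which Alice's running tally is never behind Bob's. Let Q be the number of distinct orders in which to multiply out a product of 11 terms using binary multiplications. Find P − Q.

191216

Ballot sequences with n votes each where one side never trails are Dyck words, counted by C_n; here n = 12. So P = C_12 = 208012.
Parenthesizations of m factors correspond to full binary trees with m leaves, counted by C_{m−1}; m = 11 gives C_10. So Q = C_10 = 16796.
P − Q = 208012 − 16796 = 191216.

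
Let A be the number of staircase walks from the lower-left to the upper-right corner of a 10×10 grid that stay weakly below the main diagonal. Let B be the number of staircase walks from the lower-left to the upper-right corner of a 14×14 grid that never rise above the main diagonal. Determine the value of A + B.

Monotone paths in an n×n grid that stay weakly below the diagonal are counted by C_n; here n = 10. So A = C_10 = 16796.
Monotone paths in an n×n grid that stay weakly below the diagonal are counted by C_n; here n = 14. So B = C_14 = 2674440.
A + B = 16796 + 2674440 = 2691236.

2691236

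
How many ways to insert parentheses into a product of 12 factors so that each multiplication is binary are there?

Bracketing 12 factors into binary products is counted by C_{12−1} = C_11.
C_11 = C(22,11)/12 = 705432/12 = 58786.

58786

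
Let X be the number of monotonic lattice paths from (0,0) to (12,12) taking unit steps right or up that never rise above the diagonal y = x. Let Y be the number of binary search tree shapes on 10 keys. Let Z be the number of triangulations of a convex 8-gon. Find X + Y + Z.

224940

Monotone paths in an n×n grid that stay weakly below the diagonal are counted by C_n; here n = 12. So X = C_12 = 208012.
Binary trees (left/right distinguished) on n nodes are counted by C_n; here n = 10. So Y = C_10 = 16796.
Triangulations of a convex m-gon are counted by C_{m−2}; with m = 8 this is C_6. So Z = C_6 = 132.
X + Y + Z = 208012 + 16796 + 132 = 224940.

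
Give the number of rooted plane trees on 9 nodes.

1430

A rooted plane tree on 9 nodes has 8 edges, and such trees are counted by C_8.
C_8 = C_7 · 2(2·7+1)/(7+2) = 429 · 30/9 = 1430.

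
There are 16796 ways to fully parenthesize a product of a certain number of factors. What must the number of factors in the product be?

Parenthesizations of m factors are counted by C_{m−1}; 16796 = C_10.
So the index is 10, and the number of factors is 10 + 1 = 11.

11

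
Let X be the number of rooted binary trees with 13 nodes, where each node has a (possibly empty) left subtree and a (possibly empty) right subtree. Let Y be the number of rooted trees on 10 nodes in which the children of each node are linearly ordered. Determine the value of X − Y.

Rooted binary trees with 13 nodes (each child slot possibly empty) number C_13. So X = C_13 = 742900.
Rooted ordered (plane) trees on m nodes have m−1 edges and are counted by C_{m−1}; m = 10 gives C_9. So Y = C_9 = 4862.
X − Y = 742900 − 4862 = 738038.

738038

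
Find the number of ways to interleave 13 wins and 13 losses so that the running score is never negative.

742900

Ballot sequences with n votes each where one side never trails are Dyck words, counted by C_n; here n = 13.
C_13 = C(26,13)/14 = 10400600/14 = 742900.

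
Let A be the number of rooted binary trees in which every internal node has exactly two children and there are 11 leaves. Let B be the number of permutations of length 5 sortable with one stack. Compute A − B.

A full binary tree with L leaves has L−1 internal nodes and is counted by C_{L−1}; L = 11 gives C_10. So A = C_10 = 16796.
Stack-sortable permutations are exactly the 231-avoiding ones, counted by C_n; here n = 5. So B = C_5 = 42.
A − B = 16796 − 42 = 16754.

16754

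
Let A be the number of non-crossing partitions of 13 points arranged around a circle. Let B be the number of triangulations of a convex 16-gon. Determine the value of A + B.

3417340

Non-crossing partitions of an n-element set are counted by C_n; here n = 13. So A = C_13 = 742900.
The number of triangulations of a 16-gon is the Catalan number C_14 (index = sides − 2). So B = C_14 = 2674440.
A + B = 742900 + 2674440 = 3417340.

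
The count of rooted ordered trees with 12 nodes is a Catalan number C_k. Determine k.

A rooted plane tree on 12 nodes has 11 edges, and such trees are counted by C_11.

11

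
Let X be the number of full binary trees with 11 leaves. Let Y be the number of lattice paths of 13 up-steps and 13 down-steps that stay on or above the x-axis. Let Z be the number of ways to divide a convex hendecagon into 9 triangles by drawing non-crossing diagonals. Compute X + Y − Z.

754834

A full binary tree with L leaves has L−1 internal nodes and is counted by C_{L−1}; L = 11 gives C_10. So X = C_10 = 16796.
A Dyck path with 13 up-steps and 13 down-steps has semilength 13, so there are C_13 of them. So Y = C_13 = 742900.
A convex 11-gon is triangulated into 9 triangles, and the number of such triangulations is the Catalan number C_{11−2} = C_9. So Z = C_9 = 4862.
X + Y − Z = 16796 + 742900 − 4862 = 754834.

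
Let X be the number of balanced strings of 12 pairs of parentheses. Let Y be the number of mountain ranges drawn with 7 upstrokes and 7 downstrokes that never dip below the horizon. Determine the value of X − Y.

207583

With 12 pairs the number of balanced bracket strings is the Catalan number C_12. So X = C_12 = 208012.
Dyck paths of semilength n (length 2n) are counted by C_n; here n = 7. So Y = C_7 = 429.
X − Y = 208012 − 429 = 207583.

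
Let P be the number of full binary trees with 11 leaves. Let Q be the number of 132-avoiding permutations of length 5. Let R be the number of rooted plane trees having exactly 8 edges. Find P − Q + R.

A full binary tree with L leaves has L−1 internal nodes and is counted by C_{L−1}; L = 11 gives C_10. So P = C_10 = 16796.
Permutations of [n] avoiding any single length-3 pattern are counted by C_n; here n = 5. So Q = C_5 = 42.
Rooted ordered trees with n edges are counted by C_n; here n = 8. So R = C_8 = 1430.
P − Q + R = 16796 − 42 + 1430 = 18184.

18184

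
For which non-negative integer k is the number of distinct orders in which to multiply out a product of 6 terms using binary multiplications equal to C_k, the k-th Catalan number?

Bracketing 6 factors into binary products is counted by C_{6−1} = C_5.

5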